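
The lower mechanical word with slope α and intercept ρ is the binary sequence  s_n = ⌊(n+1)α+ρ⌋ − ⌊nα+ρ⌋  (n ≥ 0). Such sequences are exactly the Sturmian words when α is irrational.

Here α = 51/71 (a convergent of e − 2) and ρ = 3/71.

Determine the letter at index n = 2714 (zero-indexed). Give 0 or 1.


(n+1)α + ρ = (2715·51 + 3) / 71 = 138468/71
nα + ρ     = (2714·51 + 3) / 71 = 138417/71
⌊138468/71⌋ = 1950,  ⌊138417/71⌋ = 1949
s_{2714} = 1950 − 1949 = 1

1


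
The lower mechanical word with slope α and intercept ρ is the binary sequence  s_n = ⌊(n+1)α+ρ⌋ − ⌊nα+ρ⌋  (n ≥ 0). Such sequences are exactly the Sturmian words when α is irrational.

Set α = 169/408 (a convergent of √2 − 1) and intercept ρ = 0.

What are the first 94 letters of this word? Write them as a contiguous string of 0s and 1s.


n=0: ⌊(1·169)/408⌋ − ⌊(0·169)/408⌋ = ⌊169/408⌋ − ⌊0/408⌋ = 0 − 0 = 0
n=1: ⌊(2·169)/408⌋ − ⌊(1·169)/408⌋ = ⌊338/408⌋ − ⌊169/408⌋ = 0 − 0 = 0
n=2: ⌊(3·169)/408⌋ − ⌊(2·169)/408⌋ = ⌊507/408⌋ − ⌊338/408⌋ = 1 − 0 = 1
n=3: ⌊(4·169)/408⌋ − ⌊(3·169)/408⌋ = ⌊676/408⌋ − ⌊507/408⌋ = 1 − 1 = 0
n=4: ⌊(5·169)/408⌋ − ⌊(4·169)/408⌋ = ⌊845/408⌋ − ⌊676/408⌋ = 2 − 1 = 1
n=5: ⌊(6·169)/408⌋ − ⌊(5·169)/408⌋ = ⌊1014/408⌋ − ⌊845/408⌋ = 2 − 2 = 0
n=6: ⌊(7·169)/408⌋ − ⌊(6·169)/408⌋ = ⌊1183/408⌋ − ⌊1014/408⌋ = 2 − 2 = 0
n=7: ⌊(8·169)/408⌋ − ⌊(7·169)/408⌋ = ⌊1352/408⌋ − ⌊1183/408⌋ = 3 − 2 = 1
n=8: ⌊(9·169)/408⌋ − ⌊(8·169)/408⌋ = ⌊1521/408⌋ − ⌊1352/408⌋ = 3 − 3 = 0
n=9: ⌊(10·169)/408⌋ − ⌊(9·169)/408⌋ = ⌊1690/408⌋ − ⌊1521/408⌋ = 4 − 3 = 1
n=10: ⌊(11·169)/408⌋ − ⌊(10·169)/408⌋ = ⌊1859/408⌋ − ⌊1690/408⌋ = 4 − 4 = 0
n=11: ⌊(12·169)/408⌋ − ⌊(11·169)/408⌋ = ⌊2028/408⌋ − ⌊1859/408⌋ = 4 − 4 = 0
n=12: ⌊(13·169)/408⌋ − ⌊(12·169)/408⌋ = ⌊2197/408⌋ − ⌊2028/408⌋ = 5 − 4 = 1
n=13: ⌊(14·169)/408⌋ − ⌊(13·169)/408⌋ = ⌊2366/408⌋ − ⌊2197/408⌋ = 5 − 5 = 0
n=14: ⌊(15·169)/408⌋ − ⌊(14·169)/408⌋ = ⌊2535/408⌋ − ⌊2366/408⌋ = 6 − 5 = 1
n=15: ⌊(16·169)/408⌋ − ⌊(15·169)/408⌋ = ⌊2704/408⌋ − ⌊2535/408⌋ = 6 − 6 = 0
n=16: ⌊(17·169)/408⌋ − ⌊(16·169)/408⌋ = ⌊2873/408⌋ − ⌊2704/408⌋ = 7 − 6 = 1
n=17: ⌊(18·169)/408⌋ − ⌊(17·169)/408⌋ = ⌊3042/408⌋ − ⌊2873/408⌋ = 7 − 7 = 0
n=18: ⌊(19·169)/408⌋ − ⌊(18·169)/408⌋ = ⌊3211/408⌋ − ⌊3042/408⌋ = 7 − 7 = 0
n=19: ⌊(20·169)/408⌋ − ⌊(19·169)/408⌋ = ⌊3380/408⌋ − ⌊3211/408⌋ = 8 − 7 = 1
n=20: ⌊(21·169)/408⌋ − ⌊(20·169)/408⌋ = ⌊3549/408⌋ − ⌊3380/408⌋ = 8 − 8 = 0
n=21: ⌊(22·169)/408⌋ − ⌊(21·169)/408⌋ = ⌊3718/408⌋ − ⌊3549/408⌋ = 9 − 8 = 1
n=22: ⌊(23·169)/408⌋ − ⌊(22·169)/408⌋ = ⌊3887/408⌋ − ⌊3718/408⌋ = 9 − 9 = 0
n=23: ⌊(24·169)/408⌋ − ⌊(23·169)/408⌋ = ⌊4056/408⌋ − ⌊3887/408⌋ = 9 − 9 = 0
n=24: ⌊(25·169)/408⌋ − ⌊(24·169)/408⌋ = ⌊4225/408⌋ − ⌊4056/408⌋ = 10 − 9 = 1
n=25: ⌊(26·169)/408⌋ − ⌊(25·169)/408⌋ = ⌊4394/408⌋ − ⌊4225/408⌋ = 10 − 10 = 0
n=26: ⌊(27·169)/408⌋ − ⌊(26·169)/408⌋ = ⌊4563/408⌋ − ⌊4394/408⌋ = 11 − 10 = 1
n=27: ⌊(28·169)/408⌋ − ⌊(27·169)/408⌋ = ⌊4732/408⌋ − ⌊4563/408⌋ = 11 − 11 = 0
n=28: ⌊(29·169)/408⌋ − ⌊(28·169)/408⌋ = ⌊4901/408⌋ − ⌊4732/408⌋ = 12 − 11 = 1
n=29: ⌊(30·169)/408⌋ − ⌊(29·169)/408⌋ = ⌊5070/408⌋ − ⌊4901/408⌋ = 12 − 12 = 0
n=30: ⌊(31·169)/408⌋ − ⌊(30·169)/408⌋ = ⌊5239/408⌋ − ⌊5070/408⌋ = 12 − 12 = 0
n=31: ⌊(32·169)/408⌋ − ⌊(31·169)/408⌋ = ⌊5408/408⌋ − ⌊5239/408⌋ = 13 − 12 = 1
n=32: ⌊(33·169)/408⌋ − ⌊(32·169)/408⌋ = ⌊5577/408⌋ − ⌊5408/408⌋ = 13 − 13 = 0
n=33: ⌊(34·169)/408⌋ − ⌊(33·169)/408⌋ = ⌊5746/408⌋ − ⌊5577/408⌋ = 14 − 13 = 1
n=34: ⌊(35·169)/408⌋ − ⌊(34·169)/408⌋ = ⌊5915/408⌋ − ⌊5746/408⌋ = 14 − 14 = 0
n=35: ⌊(36·169)/408⌋ − ⌊(35·169)/408⌋ = ⌊6084/408⌋ − ⌊5915/408⌋ = 14 − 14 = 0
n=36: ⌊(37·169)/408⌋ − ⌊(36·169)/408⌋ = ⌊6253/408⌋ − ⌊6084/408⌋ = 15 − 14 = 1
n=37: ⌊(38·169)/408⌋ − ⌊(37·169)/408⌋ = ⌊6422/408⌋ − ⌊6253/408⌋ = 15 − 15 = 0
n=38: ⌊(39·169)/408⌋ − ⌊(38·169)/408⌋ = ⌊6591/408⌋ − ⌊6422/408⌋ = 16 − 15 = 1
n=39: ⌊(40·169)/408⌋ − ⌊(39·169)/408⌋ = ⌊6760/408⌋ − ⌊6591/408⌋ = 16 − 16 = 0
n=40: ⌊(41·169)/408⌋ − ⌊(40·169)/408⌋ = ⌊6929/408⌋ − ⌊6760/408⌋ = 16 − 16 = 0
n=41: ⌊(42·169)/408⌋ − ⌊(41·169)/408⌋ = ⌊7098/408⌋ − ⌊6929/408⌋ = 17 − 16 = 1
n=42: ⌊(43·169)/408⌋ − ⌊(42·169)/408⌋ = ⌊7267/408⌋ − ⌊7098/408⌋ = 17 − 17 = 0
n=43: ⌊(44·169)/408⌋ − ⌊(43·169)/408⌋ = ⌊7436/408⌋ − ⌊7267/408⌋ = 18 − 17 = 1
n=44: ⌊(45·169)/408⌋ − ⌊(44·169)/408⌋ = ⌊7605/408⌋ − ⌊7436/408⌋ = 18 − 18 = 0
n=45: ⌊(46·169)/408⌋ − ⌊(45·169)/408⌋ = ⌊7774/408⌋ − ⌊7605/408⌋ = 19 − 18 = 1
n=46: ⌊(47·169)/408⌋ − ⌊(46·169)/408⌋ = ⌊7943/408⌋ − ⌊7774/408⌋ = 19 − 19 = 0
n=47: ⌊(48·169)/408⌋ − ⌊(47·169)/408⌋ = ⌊8112/408⌋ − ⌊7943/408⌋ = 19 − 19 = 0
n=48: ⌊(49·169)/408⌋ − ⌊(48·169)/408⌋ = ⌊8281/408⌋ − ⌊8112/408⌋ = 20 − 19 = 1
n=49: ⌊(50·169)/408⌋ − ⌊(49·169)/408⌋ = ⌊8450/408⌋ − ⌊8281/408⌋ = 20 − 20 = 0
n=50: ⌊(51·169)/408⌋ − ⌊(50·169)/408⌋ = ⌊8619/408⌋ − ⌊8450/408⌋ = 21 − 20 = 1
n=51: ⌊(52·169)/408⌋ − ⌊(51·169)/408⌋ = ⌊8788/408⌋ − ⌊8619/408⌋ = 21 − 21 = 0
n=52: ⌊(53·169)/408⌋ − ⌊(52·169)/408⌋ = ⌊8957/408⌋ − ⌊8788/408⌋ = 21 − 21 = 0
n=53: ⌊(54·169)/408⌋ − ⌊(53·169)/408⌋ = ⌊9126/408⌋ − ⌊8957/408⌋ = 22 − 21 = 1
n=54: ⌊(55·169)/408⌋ − ⌊(54·169)/408⌋ = ⌊9295/408⌋ − ⌊9126/408⌋ = 22 − 22 = 0
n=55: ⌊(56·169)/408⌋ − ⌊(55·169)/408⌋ = ⌊9464/408⌋ − ⌊9295/408⌋ = 23 − 22 = 1
n=56: ⌊(57·169)/408⌋ − ⌊(56·169)/408⌋ = ⌊9633/408⌋ − ⌊9464/408⌋ = 23 − 23 = 0
n=57: ⌊(58·169)/408⌋ − ⌊(57·169)/408⌋ = ⌊9802/408⌋ − ⌊9633/408⌋ = 24 − 23 = 1
n=58: ⌊(59·169)/408⌋ − ⌊(58·169)/408⌋ = ⌊9971/408⌋ − ⌊9802/408⌋ = 24 − 24 = 0
n=59: ⌊(60·169)/408⌋ − ⌊(59·169)/408⌋ = ⌊10140/408⌋ − ⌊9971/408⌋ = 24 − 24 = 0
n=60: ⌊(61·169)/408⌋ − ⌊(60·169)/408⌋ = ⌊10309/408⌋ − ⌊10140/408⌋ = 25 − 24 = 1
n=61: ⌊(62·169)/408⌋ − ⌊(61·169)/408⌋ = ⌊10478/408⌋ − ⌊10309/408⌋ = 25 − 25 = 0
n=62: ⌊(63·169)/408⌋ − ⌊(62·169)/408⌋ = ⌊10647/408⌋ − ⌊10478/408⌋ = 26 − 25 = 1
n=63: ⌊(64·169)/408⌋ − ⌊(63·169)/408⌋ = ⌊10816/408⌋ − ⌊10647/408⌋ = 26 − 26 = 0
n=64: ⌊(65·169)/408⌋ − ⌊(64·169)/408⌋ = ⌊10985/408⌋ − ⌊10816/408⌋ = 26 − 26 = 0
n=65: ⌊(66·169)/408⌋ − ⌊(65·169)/408⌋ = ⌊11154/408⌋ − ⌊10985/408⌋ = 27 − 26 = 1
n=66: ⌊(67·169)/408⌋ − ⌊(66·169)/408⌋ = ⌊11323/408⌋ − ⌊11154/408⌋ = 27 − 27 = 0
n=67: ⌊(68·169)/408⌋ − ⌊(67·169)/408⌋ = ⌊11492/408⌋ − ⌊11323/408⌋ = 28 − 27 = 1
n=68: ⌊(69·169)/408⌋ − ⌊(68·169)/408⌋ = ⌊11661/408⌋ − ⌊11492/408⌋ = 28 − 28 = 0
n=69: ⌊(70·169)/408⌋ − ⌊(69·169)/408⌋ = ⌊11830/408⌋ − ⌊11661/408⌋ = 28 − 28 = 0
n=70: ⌊(71·169)/408⌋ − ⌊(70·169)/408⌋ = ⌊11999/408⌋ − ⌊11830/408⌋ = 29 − 28 = 1
n=71: ⌊(72·169)/408⌋ − ⌊(71·169)/408⌋ = ⌊12168/408⌋ − ⌊11999/408⌋ = 29 − 29 = 0
n=72: ⌊(73·169)/408⌋ − ⌊(72·169)/408⌋ = ⌊12337/408⌋ − ⌊12168/408⌋ = 30 − 29 = 1
n=73: ⌊(74·169)/408⌋ − ⌊(73·169)/408⌋ = ⌊12506/408⌋ − ⌊12337/408⌋ = 30 − 30 = 0
n=74: ⌊(75·169)/408⌋ − ⌊(74·169)/408⌋ = ⌊12675/408⌋ − ⌊12506/408⌋ = 31 − 30 = 1
n=75: ⌊(76·169)/408⌋ − ⌊(75·169)/408⌋ = ⌊12844/408⌋ − ⌊12675/408⌋ = 31 − 31 = 0
n=76: ⌊(77·169)/408⌋ − ⌊(76·169)/408⌋ = ⌊13013/408⌋ − ⌊12844/408⌋ = 31 − 31 = 0
n=77: ⌊(78·169)/408⌋ − ⌊(77·169)/408⌋ = ⌊13182/408⌋ − ⌊13013/408⌋ = 32 − 31 = 1
n=78: ⌊(79·169)/408⌋ − ⌊(78·169)/408⌋ = ⌊13351/408⌋ − ⌊13182/408⌋ = 32 − 32 = 0
n=79: ⌊(80·169)/408⌋ − ⌊(79·169)/408⌋ = ⌊13520/408⌋ − ⌊13351/408⌋ = 33 − 32 = 1
n=80: ⌊(81·169)/408⌋ − ⌊(80·169)/408⌋ = ⌊13689/408⌋ − ⌊13520/408⌋ = 33 − 33 = 0
n=81: ⌊(82·169)/408⌋ − ⌊(81·169)/408⌋ = ⌊13858/408⌋ − ⌊13689/408⌋ = 33 − 33 = 0
n=82: ⌊(83·169)/408⌋ − ⌊(82·169)/408⌋ = ⌊14027/408⌋ − ⌊13858/408⌋ = 34 − 33 = 1
n=83: ⌊(84·169)/408⌋ − ⌊(83·169)/408⌋ = ⌊14196/408⌋ − ⌊14027/408⌋ = 34 − 34 = 0
n=84: ⌊(85·169)/408⌋ − ⌊(84·169)/408⌋ = ⌊14365/408⌋ − ⌊14196/408⌋ = 35 − 34 = 1
n=85: ⌊(86·169)/408⌋ − ⌊(85·169)/408⌋ = ⌊14534/408⌋ − ⌊14365/408⌋ = 35 − 35 = 0
n=86: ⌊(87·169)/408⌋ − ⌊(86·169)/408⌋ = ⌊14703/408⌋ − ⌊14534/408⌋ = 36 − 35 = 1
n=87: ⌊(88·169)/408⌋ − ⌊(87·169)/408⌋ = ⌊14872/408⌋ − ⌊14703/408⌋ = 36 − 36 = 0
n=88: ⌊(89·169)/408⌋ − ⌊(88·169)/408⌋ = ⌊15041/408⌋ − ⌊14872/408⌋ = 36 − 36 = 0
n=89: ⌊(90·169)/408⌋ − ⌊(89·169)/408⌋ = ⌊15210/408⌋ − ⌊15041/408⌋ = 37 − 36 = 1
n=90: ⌊(91·169)/408⌋ − ⌊(90·169)/408⌋ = ⌊15379/408⌋ − ⌊15210/408⌋ = 37 − 37 = 0
n=91: ⌊(92·169)/408⌋ − ⌊(91·169)/408⌋ = ⌊15548/408⌋ − ⌊15379/408⌋ = 38 − 37 = 1
n=92: ⌊(93·169)/408⌋ − ⌊(92·169)/408⌋ = ⌊15717/408⌋ − ⌊15548/408⌋ = 38 − 38 = 0
n=93: ⌊(94·169)/408⌋ − ⌊(93·169)/408⌋ = ⌊15886/408⌋ − ⌊15717/408⌋ = 38 − 38 = 0

0010100101001010100101001010100101001010010101001010010101001010010100101010010100101010010100


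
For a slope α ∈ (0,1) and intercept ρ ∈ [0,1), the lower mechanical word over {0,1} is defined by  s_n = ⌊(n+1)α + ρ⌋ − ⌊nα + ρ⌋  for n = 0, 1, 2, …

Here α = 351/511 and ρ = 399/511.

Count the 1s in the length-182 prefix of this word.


125

#1s = Σ_{n=0}^{181} s_n = Σ_{n=0}^{181} (⌊(n+1)α+ρ⌋ − ⌊nα+ρ⌋)
the sum telescopes: every ⌊nα+ρ⌋ with 0 < n < 182 appears once with + and once with −, leaving ⌊182α+ρ⌋ − ⌊0·α+ρ⌋
182α + ρ = (182·351 + 399) / 511 = 64281/511
ρ = 399/511
⌊64281/511⌋ = 125,  ⌊399/511⌋ = 0
#1s = 125 − 0 = 125


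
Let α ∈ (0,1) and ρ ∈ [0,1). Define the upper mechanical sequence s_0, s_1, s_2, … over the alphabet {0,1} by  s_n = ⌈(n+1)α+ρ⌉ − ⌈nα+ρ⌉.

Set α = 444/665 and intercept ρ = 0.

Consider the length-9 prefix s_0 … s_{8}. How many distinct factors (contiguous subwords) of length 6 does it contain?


4

t_n = ⌈(n·444)/665⌉ for n = 0 … 9:
  n=0…9: ⌈0/665⌉=0 ⌈444/665⌉=1 ⌈888/665⌉=2 ⌈1332/665⌉=3 ⌈1776/665⌉=3 ⌈2220/665⌉=4 ⌈2664/665⌉=5 ⌈3108/665⌉=5 ⌈3552/665⌉=6 ⌈3996/665⌉=7
s_n = t_(n+1) − t_n for n = 0 … 8 gives
prefix = 111011011
slide a length-6 window over [0..5] … [3..8] (4 windows); first occurrence of each distinct factor:
  [  0..  5] 111011
  [  1..  6] 110110
  [  2..  7] 101101
  [  3..  8] 011011
distinct factors: {011011, 101101, 110110, 111011}
count = 4  (Sturmian bound for length 6 is 7)


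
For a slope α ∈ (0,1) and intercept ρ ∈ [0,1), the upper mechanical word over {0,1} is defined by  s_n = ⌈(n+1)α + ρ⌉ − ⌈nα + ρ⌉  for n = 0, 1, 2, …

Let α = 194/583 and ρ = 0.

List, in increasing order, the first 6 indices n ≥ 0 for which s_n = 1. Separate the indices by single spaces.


0 3 6 9 12 15

n=0: ⌈194/583⌉−⌈0/583⌉ = 1−0 = 1  ← one
n=1: ⌈388/583⌉−⌈194/583⌉ = 1−1 = 0
n=2: ⌈582/583⌉−⌈388/583⌉ = 1−1 = 0
n=3: ⌈776/583⌉−⌈582/583⌉ = 2−1 = 1  ← one
n=4: ⌈970/583⌉−⌈776/583⌉ = 2−2 = 0
n=5: ⌈1164/583⌉−⌈970/583⌉ = 2−2 = 0
n=6: ⌈1358/583⌉−⌈1164/583⌉ = 3−2 = 1  ← one
n=7: ⌈1552/583⌉−⌈1358/583⌉ = 3−3 = 0
n=8: ⌈1746/583⌉−⌈1552/583⌉ = 3−3 = 0
n=9: ⌈1940/583⌉−⌈1746/583⌉ = 4−3 = 1  ← one
n=10: ⌈2134/583⌉−⌈1940/583⌉ = 4−4 = 0
n=11: ⌈2328/583⌉−⌈2134/583⌉ = 4−4 = 0
n=12: ⌈2522/583⌉−⌈2328/583⌉ = 5−4 = 1  ← one
n=13: ⌈2716/583⌉−⌈2522/583⌉ = 5−5 = 0
n=14: ⌈2910/583⌉−⌈2716/583⌉ = 5−5 = 0
n=15: ⌈3104/583⌉−⌈2910/583⌉ = 6−5 = 1  ← one
positions of the first 6 ones: 0 3 6 9 12 15


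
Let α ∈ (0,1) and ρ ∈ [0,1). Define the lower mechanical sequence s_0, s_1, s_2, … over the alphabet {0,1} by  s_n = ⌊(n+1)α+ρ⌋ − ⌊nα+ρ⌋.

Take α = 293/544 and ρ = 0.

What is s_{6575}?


0

(n+1)α + ρ = (6576·293) / 544 = 1926768/544
nα + ρ     = (6575·293) / 544 = 1926475/544
⌊1926768/544⌋ = 3541,  ⌊1926475/544⌋ = 3541
s_{6575} = 3541 − 3541 = 0


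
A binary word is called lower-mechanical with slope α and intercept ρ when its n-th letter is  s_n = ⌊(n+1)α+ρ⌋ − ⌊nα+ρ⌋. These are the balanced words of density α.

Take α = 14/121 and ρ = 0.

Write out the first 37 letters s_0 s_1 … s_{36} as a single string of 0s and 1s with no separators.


0000000010000000010000000100000000100

n=0: ⌊(1·14)/121⌋ − ⌊(0·14)/121⌋ = ⌊14/121⌋ − ⌊0/121⌋ = 0 − 0 = 0
n=1: ⌊(2·14)/121⌋ − ⌊(1·14)/121⌋ = ⌊28/121⌋ − ⌊14/121⌋ = 0 − 0 = 0
n=2: ⌊(3·14)/121⌋ − ⌊(2·14)/121⌋ = ⌊42/121⌋ − ⌊28/121⌋ = 0 − 0 = 0
n=3: ⌊(4·14)/121⌋ − ⌊(3·14)/121⌋ = ⌊56/121⌋ − ⌊42/121⌋ = 0 − 0 = 0
n=4: ⌊(5·14)/121⌋ − ⌊(4·14)/121⌋ = ⌊70/121⌋ − ⌊56/121⌋ = 0 − 0 = 0
n=5: ⌊(6·14)/121⌋ − ⌊(5·14)/121⌋ = ⌊84/121⌋ − ⌊70/121⌋ = 0 − 0 = 0
n=6: ⌊(7·14)/121⌋ − ⌊(6·14)/121⌋ = ⌊98/121⌋ − ⌊84/121⌋ = 0 − 0 = 0
n=7: ⌊(8·14)/121⌋ − ⌊(7·14)/121⌋ = ⌊112/121⌋ − ⌊98/121⌋ = 0 − 0 = 0
n=8: ⌊(9·14)/121⌋ − ⌊(8·14)/121⌋ = ⌊126/121⌋ − ⌊112/121⌋ = 1 − 0 = 1
n=9: ⌊(10·14)/121⌋ − ⌊(9·14)/121⌋ = ⌊140/121⌋ − ⌊126/121⌋ = 1 − 1 = 0
n=10: ⌊(11·14)/121⌋ − ⌊(10·14)/121⌋ = ⌊154/121⌋ − ⌊140/121⌋ = 1 − 1 = 0
n=11: ⌊(12·14)/121⌋ − ⌊(11·14)/121⌋ = ⌊168/121⌋ − ⌊154/121⌋ = 1 − 1 = 0
n=12: ⌊(13·14)/121⌋ − ⌊(12·14)/121⌋ = ⌊182/121⌋ − ⌊168/121⌋ = 1 − 1 = 0
n=13: ⌊(14·14)/121⌋ − ⌊(13·14)/121⌋ = ⌊196/121⌋ − ⌊182/121⌋ = 1 − 1 = 0
n=14: ⌊(15·14)/121⌋ − ⌊(14·14)/121⌋ = ⌊210/121⌋ − ⌊196/121⌋ = 1 − 1 = 0
n=15: ⌊(16·14)/121⌋ − ⌊(15·14)/121⌋ = ⌊224/121⌋ − ⌊210/121⌋ = 1 − 1 = 0
n=16: ⌊(17·14)/121⌋ − ⌊(16·14)/121⌋ = ⌊238/121⌋ − ⌊224/121⌋ = 1 − 1 = 0
n=17: ⌊(18·14)/121⌋ − ⌊(17·14)/121⌋ = ⌊252/121⌋ − ⌊238/121⌋ = 2 − 1 = 1
n=18: ⌊(19·14)/121⌋ − ⌊(18·14)/121⌋ = ⌊266/121⌋ − ⌊252/121⌋ = 2 − 2 = 0
n=19: ⌊(20·14)/121⌋ − ⌊(19·14)/121⌋ = ⌊280/121⌋ − ⌊266/121⌋ = 2 − 2 = 0
n=20: ⌊(21·14)/121⌋ − ⌊(20·14)/121⌋ = ⌊294/121⌋ − ⌊280/121⌋ = 2 − 2 = 0
n=21: ⌊(22·14)/121⌋ − ⌊(21·14)/121⌋ = ⌊308/121⌋ − ⌊294/121⌋ = 2 − 2 = 0
n=22: ⌊(23·14)/121⌋ − ⌊(22·14)/121⌋ = ⌊322/121⌋ − ⌊308/121⌋ = 2 − 2 = 0
n=23: ⌊(24·14)/121⌋ − ⌊(23·14)/121⌋ = ⌊336/121⌋ − ⌊322/121⌋ = 2 − 2 = 0
n=24: ⌊(25·14)/121⌋ − ⌊(24·14)/121⌋ = ⌊350/121⌋ − ⌊336/121⌋ = 2 − 2 = 0
n=25: ⌊(26·14)/121⌋ − ⌊(25·14)/121⌋ = ⌊364/121⌋ − ⌊350/121⌋ = 3 − 2 = 1
n=26: ⌊(27·14)/121⌋ − ⌊(26·14)/121⌋ = ⌊378/121⌋ − ⌊364/121⌋ = 3 − 3 = 0
n=27: ⌊(28·14)/121⌋ − ⌊(27·14)/121⌋ = ⌊392/121⌋ − ⌊378/121⌋ = 3 − 3 = 0
n=28: ⌊(29·14)/121⌋ − ⌊(28·14)/121⌋ = ⌊406/121⌋ − ⌊392/121⌋ = 3 − 3 = 0
n=29: ⌊(30·14)/121⌋ − ⌊(29·14)/121⌋ = ⌊420/121⌋ − ⌊406/121⌋ = 3 − 3 = 0
n=30: ⌊(31·14)/121⌋ − ⌊(30·14)/121⌋ = ⌊434/121⌋ − ⌊420/121⌋ = 3 − 3 = 0
n=31: ⌊(32·14)/121⌋ − ⌊(31·14)/121⌋ = ⌊448/121⌋ − ⌊434/121⌋ = 3 − 3 = 0
n=32: ⌊(33·14)/121⌋ − ⌊(32·14)/121⌋ = ⌊462/121⌋ − ⌊448/121⌋ = 3 − 3 = 0
n=33: ⌊(34·14)/121⌋ − ⌊(33·14)/121⌋ = ⌊476/121⌋ − ⌊462/121⌋ = 3 − 3 = 0
n=34: ⌊(35·14)/121⌋ − ⌊(34·14)/121⌋ = ⌊490/121⌋ − ⌊476/121⌋ = 4 − 3 = 1
n=35: ⌊(36·14)/121⌋ − ⌊(35·14)/121⌋ = ⌊504/121⌋ − ⌊490/121⌋ = 4 − 4 = 0
n=36: ⌊(37·14)/121⌋ − ⌊(36·14)/121⌋ = ⌊518/121⌋ − ⌊504/121⌋ = 4 − 4 = 0


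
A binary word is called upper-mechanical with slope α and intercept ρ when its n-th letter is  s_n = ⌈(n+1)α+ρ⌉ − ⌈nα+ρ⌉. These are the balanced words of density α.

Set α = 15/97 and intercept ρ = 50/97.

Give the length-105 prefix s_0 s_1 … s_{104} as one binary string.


000100000100000010000010000001000001000001000000100000100000010000010000001000001000000100000100000010000

n=0: ⌈(1·15+50)/97⌉ − ⌈(0·15+50)/97⌉ = ⌈65/97⌉ − ⌈50/97⌉ = 1 − 1 = 0
n=1: ⌈(2·15+50)/97⌉ − ⌈(1·15+50)/97⌉ = ⌈80/97⌉ − ⌈65/97⌉ = 1 − 1 = 0
n=2: ⌈(3·15+50)/97⌉ − ⌈(2·15+50)/97⌉ = ⌈95/97⌉ − ⌈80/97⌉ = 1 − 1 = 0
n=3: ⌈(4·15+50)/97⌉ − ⌈(3·15+50)/97⌉ = ⌈110/97⌉ − ⌈95/97⌉ = 2 − 1 = 1
n=4: ⌈(5·15+50)/97⌉ − ⌈(4·15+50)/97⌉ = ⌈125/97⌉ − ⌈110/97⌉ = 2 − 2 = 0
n=5: ⌈(6·15+50)/97⌉ − ⌈(5·15+50)/97⌉ = ⌈140/97⌉ − ⌈125/97⌉ = 2 − 2 = 0
n=6: ⌈(7·15+50)/97⌉ − ⌈(6·15+50)/97⌉ = ⌈155/97⌉ − ⌈140/97⌉ = 2 − 2 = 0
n=7: ⌈(8·15+50)/97⌉ − ⌈(7·15+50)/97⌉ = ⌈170/97⌉ − ⌈155/97⌉ = 2 − 2 = 0
n=8: ⌈(9·15+50)/97⌉ − ⌈(8·15+50)/97⌉ = ⌈185/97⌉ − ⌈170/97⌉ = 2 − 2 = 0
n=9: ⌈(10·15+50)/97⌉ − ⌈(9·15+50)/97⌉ = ⌈200/97⌉ − ⌈185/97⌉ = 3 − 2 = 1
n=10: ⌈(11·15+50)/97⌉ − ⌈(10·15+50)/97⌉ = ⌈215/97⌉ − ⌈200/97⌉ = 3 − 3 = 0
n=11: ⌈(12·15+50)/97⌉ − ⌈(11·15+50)/97⌉ = ⌈230/97⌉ − ⌈215/97⌉ = 3 − 3 = 0
n=12: ⌈(13·15+50)/97⌉ − ⌈(12·15+50)/97⌉ = ⌈245/97⌉ − ⌈230/97⌉ = 3 − 3 = 0
n=13: ⌈(14·15+50)/97⌉ − ⌈(13·15+50)/97⌉ = ⌈260/97⌉ − ⌈245/97⌉ = 3 − 3 = 0
n=14: ⌈(15·15+50)/97⌉ − ⌈(14·15+50)/97⌉ = ⌈275/97⌉ − ⌈260/97⌉ = 3 − 3 = 0
n=15: ⌈(16·15+50)/97⌉ − ⌈(15·15+50)/97⌉ = ⌈290/97⌉ − ⌈275/97⌉ = 3 − 3 = 0
n=16: ⌈(17·15+50)/97⌉ − ⌈(16·15+50)/97⌉ = ⌈305/97⌉ − ⌈290/97⌉ = 4 − 3 = 1
n=17: ⌈(18·15+50)/97⌉ − ⌈(17·15+50)/97⌉ = ⌈320/97⌉ − ⌈305/97⌉ = 4 − 4 = 0
n=18: ⌈(19·15+50)/97⌉ − ⌈(18·15+50)/97⌉ = ⌈335/97⌉ − ⌈320/97⌉ = 4 − 4 = 0
n=19: ⌈(20·15+50)/97⌉ − ⌈(19·15+50)/97⌉ = ⌈350/97⌉ − ⌈335/97⌉ = 4 − 4 = 0
n=20: ⌈(21·15+50)/97⌉ − ⌈(20·15+50)/97⌉ = ⌈365/97⌉ − ⌈350/97⌉ = 4 − 4 = 0
n=21: ⌈(22·15+50)/97⌉ − ⌈(21·15+50)/97⌉ = ⌈380/97⌉ − ⌈365/97⌉ = 4 − 4 = 0
n=22: ⌈(23·15+50)/97⌉ − ⌈(22·15+50)/97⌉ = ⌈395/97⌉ − ⌈380/97⌉ = 5 − 4 = 1
n=23: ⌈(24·15+50)/97⌉ − ⌈(23·15+50)/97⌉ = ⌈410/97⌉ − ⌈395/97⌉ = 5 − 5 = 0
n=24: ⌈(25·15+50)/97⌉ − ⌈(24·15+50)/97⌉ = ⌈425/97⌉ − ⌈410/97⌉ = 5 − 5 = 0
n=25: ⌈(26·15+50)/97⌉ − ⌈(25·15+50)/97⌉ = ⌈440/97⌉ − ⌈425/97⌉ = 5 − 5 = 0
n=26: ⌈(27·15+50)/97⌉ − ⌈(26·15+50)/97⌉ = ⌈455/97⌉ − ⌈440/97⌉ = 5 − 5 = 0
n=27: ⌈(28·15+50)/97⌉ − ⌈(27·15+50)/97⌉ = ⌈470/97⌉ − ⌈455/97⌉ = 5 − 5 = 0
n=28: ⌈(29·15+50)/97⌉ − ⌈(28·15+50)/97⌉ = ⌈485/97⌉ − ⌈470/97⌉ = 5 − 5 = 0
n=29: ⌈(30·15+50)/97⌉ − ⌈(29·15+50)/97⌉ = ⌈500/97⌉ − ⌈485/97⌉ = 6 − 5 = 1
n=30: ⌈(31·15+50)/97⌉ − ⌈(30·15+50)/97⌉ = ⌈515/97⌉ − ⌈500/97⌉ = 6 − 6 = 0
n=31: ⌈(32·15+50)/97⌉ − ⌈(31·15+50)/97⌉ = ⌈530/97⌉ − ⌈515/97⌉ = 6 − 6 = 0
n=32: ⌈(33·15+50)/97⌉ − ⌈(32·15+50)/97⌉ = ⌈545/97⌉ − ⌈530/97⌉ = 6 − 6 = 0
n=33: ⌈(34·15+50)/97⌉ − ⌈(33·15+50)/97⌉ = ⌈560/97⌉ − ⌈545/97⌉ = 6 − 6 = 0
n=34: ⌈(35·15+50)/97⌉ − ⌈(34·15+50)/97⌉ = ⌈575/97⌉ − ⌈560/97⌉ = 6 − 6 = 0
n=35: ⌈(36·15+50)/97⌉ − ⌈(35·15+50)/97⌉ = ⌈590/97⌉ − ⌈575/97⌉ = 7 − 6 = 1
n=36: ⌈(37·15+50)/97⌉ − ⌈(36·15+50)/97⌉ = ⌈605/97⌉ − ⌈590/97⌉ = 7 − 7 = 0
n=37: ⌈(38·15+50)/97⌉ − ⌈(37·15+50)/97⌉ = ⌈620/97⌉ − ⌈605/97⌉ = 7 − 7 = 0
n=38: ⌈(39·15+50)/97⌉ − ⌈(38·15+50)/97⌉ = ⌈635/97⌉ − ⌈620/97⌉ = 7 − 7 = 0
n=39: ⌈(40·15+50)/97⌉ − ⌈(39·15+50)/97⌉ = ⌈650/97⌉ − ⌈635/97⌉ = 7 − 7 = 0
n=40: ⌈(41·15+50)/97⌉ − ⌈(40·15+50)/97⌉ = ⌈665/97⌉ − ⌈650/97⌉ = 7 − 7 = 0
n=41: ⌈(42·15+50)/97⌉ − ⌈(41·15+50)/97⌉ = ⌈680/97⌉ − ⌈665/97⌉ = 8 − 7 = 1
n=42: ⌈(43·15+50)/97⌉ − ⌈(42·15+50)/97⌉ = ⌈695/97⌉ − ⌈680/97⌉ = 8 − 8 = 0
n=43: ⌈(44·15+50)/97⌉ − ⌈(43·15+50)/97⌉ = ⌈710/97⌉ − ⌈695/97⌉ = 8 − 8 = 0
n=44: ⌈(45·15+50)/97⌉ − ⌈(44·15+50)/97⌉ = ⌈725/97⌉ − ⌈710/97⌉ = 8 − 8 = 0
n=45: ⌈(46·15+50)/97⌉ − ⌈(45·15+50)/97⌉ = ⌈740/97⌉ − ⌈725/97⌉ = 8 − 8 = 0
n=46: ⌈(47·15+50)/97⌉ − ⌈(46·15+50)/97⌉ = ⌈755/97⌉ − ⌈740/97⌉ = 8 − 8 = 0
n=47: ⌈(48·15+50)/97⌉ − ⌈(47·15+50)/97⌉ = ⌈770/97⌉ − ⌈755/97⌉ = 8 − 8 = 0
n=48: ⌈(49·15+50)/97⌉ − ⌈(48·15+50)/97⌉ = ⌈785/97⌉ − ⌈770/97⌉ = 9 − 8 = 1
n=49: ⌈(50·15+50)/97⌉ − ⌈(49·15+50)/97⌉ = ⌈800/97⌉ − ⌈785/97⌉ = 9 − 9 = 0
n=50: ⌈(51·15+50)/97⌉ − ⌈(50·15+50)/97⌉ = ⌈815/97⌉ − ⌈800/97⌉ = 9 − 9 = 0
n=51: ⌈(52·15+50)/97⌉ − ⌈(51·15+50)/97⌉ = ⌈830/97⌉ − ⌈815/97⌉ = 9 − 9 = 0
n=52: ⌈(53·15+50)/97⌉ − ⌈(52·15+50)/97⌉ = ⌈845/97⌉ − ⌈830/97⌉ = 9 − 9 = 0
n=53: ⌈(54·15+50)/97⌉ − ⌈(53·15+50)/97⌉ = ⌈860/97⌉ − ⌈845/97⌉ = 9 − 9 = 0
n=54: ⌈(55·15+50)/97⌉ − ⌈(54·15+50)/97⌉ = ⌈875/97⌉ − ⌈860/97⌉ = 10 − 9 = 1
n=55: ⌈(56·15+50)/97⌉ − ⌈(55·15+50)/97⌉ = ⌈890/97⌉ − ⌈875/97⌉ = 10 − 10 = 0
n=56: ⌈(57·15+50)/97⌉ − ⌈(56·15+50)/97⌉ = ⌈905/97⌉ − ⌈890/97⌉ = 10 − 10 = 0
n=57: ⌈(58·15+50)/97⌉ − ⌈(57·15+50)/97⌉ = ⌈920/97⌉ − ⌈905/97⌉ = 10 − 10 = 0
n=58: ⌈(59·15+50)/97⌉ − ⌈(58·15+50)/97⌉ = ⌈935/97⌉ − ⌈920/97⌉ = 10 − 10 = 0
n=59: ⌈(60·15+50)/97⌉ − ⌈(59·15+50)/97⌉ = ⌈950/97⌉ − ⌈935/97⌉ = 10 − 10 = 0
n=60: ⌈(61·15+50)/97⌉ − ⌈(60·15+50)/97⌉ = ⌈965/97⌉ − ⌈950/97⌉ = 10 − 10 = 0
n=61: ⌈(62·15+50)/97⌉ − ⌈(61·15+50)/97⌉ = ⌈980/97⌉ − ⌈965/97⌉ = 11 − 10 = 1
n=62: ⌈(63·15+50)/97⌉ − ⌈(62·15+50)/97⌉ = ⌈995/97⌉ − ⌈980/97⌉ = 11 − 11 = 0
n=63: ⌈(64·15+50)/97⌉ − ⌈(63·15+50)/97⌉ = ⌈1010/97⌉ − ⌈995/97⌉ = 11 − 11 = 0
n=64: ⌈(65·15+50)/97⌉ − ⌈(64·15+50)/97⌉ = ⌈1025/97⌉ − ⌈1010/97⌉ = 11 − 11 = 0
n=65: ⌈(66·15+50)/97⌉ − ⌈(65·15+50)/97⌉ = ⌈1040/97⌉ − ⌈1025/97⌉ = 11 − 11 = 0
n=66: ⌈(67·15+50)/97⌉ − ⌈(66·15+50)/97⌉ = ⌈1055/97⌉ − ⌈1040/97⌉ = 11 − 11 = 0
n=67: ⌈(68·15+50)/97⌉ − ⌈(67·15+50)/97⌉ = ⌈1070/97⌉ − ⌈1055/97⌉ = 12 − 11 = 1
n=68: ⌈(69·15+50)/97⌉ − ⌈(68·15+50)/97⌉ = ⌈1085/97⌉ − ⌈1070/97⌉ = 12 − 12 = 0
n=69: ⌈(70·15+50)/97⌉ − ⌈(69·15+50)/97⌉ = ⌈1100/97⌉ − ⌈1085/97⌉ = 12 − 12 = 0
n=70: ⌈(71·15+50)/97⌉ − ⌈(70·15+50)/97⌉ = ⌈1115/97⌉ − ⌈1100/97⌉ = 12 − 12 = 0
n=71: ⌈(72·15+50)/97⌉ − ⌈(71·15+50)/97⌉ = ⌈1130/97⌉ − ⌈1115/97⌉ = 12 − 12 = 0
n=72: ⌈(73·15+50)/97⌉ − ⌈(72·15+50)/97⌉ = ⌈1145/97⌉ − ⌈1130/97⌉ = 12 − 12 = 0
n=73: ⌈(74·15+50)/97⌉ − ⌈(73·15+50)/97⌉ = ⌈1160/97⌉ − ⌈1145/97⌉ = 12 − 12 = 0
n=74: ⌈(75·15+50)/97⌉ − ⌈(74·15+50)/97⌉ = ⌈1175/97⌉ − ⌈1160/97⌉ = 13 − 12 = 1
n=75: ⌈(76·15+50)/97⌉ − ⌈(75·15+50)/97⌉ = ⌈1190/97⌉ − ⌈1175/97⌉ = 13 − 13 = 0
n=76: ⌈(77·15+50)/97⌉ − ⌈(76·15+50)/97⌉ = ⌈1205/97⌉ − ⌈1190/97⌉ = 13 − 13 = 0
n=77: ⌈(78·15+50)/97⌉ − ⌈(77·15+50)/97⌉ = ⌈1220/97⌉ − ⌈1205/97⌉ = 13 − 13 = 0
n=78: ⌈(79·15+50)/97⌉ − ⌈(78·15+50)/97⌉ = ⌈1235/97⌉ − ⌈1220/97⌉ = 13 − 13 = 0
n=79: ⌈(80·15+50)/97⌉ − ⌈(79·15+50)/97⌉ = ⌈1250/97⌉ − ⌈1235/97⌉ = 13 − 13 = 0
n=80: ⌈(81·15+50)/97⌉ − ⌈(80·15+50)/97⌉ = ⌈1265/97⌉ − ⌈1250/97⌉ = 14 − 13 = 1
n=81: ⌈(82·15+50)/97⌉ − ⌈(81·15+50)/97⌉ = ⌈1280/97⌉ − ⌈1265/97⌉ = 14 − 14 = 0
n=82: ⌈(83·15+50)/97⌉ − ⌈(82·15+50)/97⌉ = ⌈1295/97⌉ − ⌈1280/97⌉ = 14 − 14 = 0
n=83: ⌈(84·15+50)/97⌉ − ⌈(83·15+50)/97⌉ = ⌈1310/97⌉ − ⌈1295/97⌉ = 14 − 14 = 0
n=84: ⌈(85·15+50)/97⌉ − ⌈(84·15+50)/97⌉ = ⌈1325/97⌉ − ⌈1310/97⌉ = 14 − 14 = 0
n=85: ⌈(86·15+50)/97⌉ − ⌈(85·15+50)/97⌉ = ⌈1340/97⌉ − ⌈1325/97⌉ = 14 − 14 = 0
n=86: ⌈(87·15+50)/97⌉ − ⌈(86·15+50)/97⌉ = ⌈1355/97⌉ − ⌈1340/97⌉ = 14 − 14 = 0
n=87: ⌈(88·15+50)/97⌉ − ⌈(87·15+50)/97⌉ = ⌈1370/97⌉ − ⌈1355/97⌉ = 15 − 14 = 1
n=88: ⌈(89·15+50)/97⌉ − ⌈(88·15+50)/97⌉ = ⌈1385/97⌉ − ⌈1370/97⌉ = 15 − 15 = 0
n=89: ⌈(90·15+50)/97⌉ − ⌈(89·15+50)/97⌉ = ⌈1400/97⌉ − ⌈1385/97⌉ = 15 − 15 = 0
n=90: ⌈(91·15+50)/97⌉ − ⌈(90·15+50)/97⌉ = ⌈1415/97⌉ − ⌈1400/97⌉ = 15 − 15 = 0
n=91: ⌈(92·15+50)/97⌉ − ⌈(91·15+50)/97⌉ = ⌈1430/97⌉ − ⌈1415/97⌉ = 15 − 15 = 0
n=92: ⌈(93·15+50)/97⌉ − ⌈(92·15+50)/97⌉ = ⌈1445/97⌉ − ⌈1430/97⌉ = 15 − 15 = 0
n=93: ⌈(94·15+50)/97⌉ − ⌈(93·15+50)/97⌉ = ⌈1460/97⌉ − ⌈1445/97⌉ = 16 − 15 = 1
n=94: ⌈(95·15+50)/97⌉ − ⌈(94·15+50)/97⌉ = ⌈1475/97⌉ − ⌈1460/97⌉ = 16 − 16 = 0
n=95: ⌈(96·15+50)/97⌉ − ⌈(95·15+50)/97⌉ = ⌈1490/97⌉ − ⌈1475/97⌉ = 16 − 16 = 0
n=96: ⌈(97·15+50)/97⌉ − ⌈(96·15+50)/97⌉ = ⌈1505/97⌉ − ⌈1490/97⌉ = 16 − 16 = 0
n=97: ⌈(98·15+50)/97⌉ − ⌈(97·15+50)/97⌉ = ⌈1520/97⌉ − ⌈1505/97⌉ = 16 − 16 = 0
n=98: ⌈(99·15+50)/97⌉ − ⌈(98·15+50)/97⌉ = ⌈1535/97⌉ − ⌈1520/97⌉ = 16 − 16 = 0
n=99: ⌈(100·15+50)/97⌉ − ⌈(99·15+50)/97⌉ = ⌈1550/97⌉ − ⌈1535/97⌉ = 16 − 16 = 0
n=100: ⌈(101·15+50)/97⌉ − ⌈(100·15+50)/97⌉ = ⌈1565/97⌉ − ⌈1550/97⌉ = 17 − 16 = 1
n=101: ⌈(102·15+50)/97⌉ − ⌈(101·15+50)/97⌉ = ⌈1580/97⌉ − ⌈1565/97⌉ = 17 − 17 = 0
n=102: ⌈(103·15+50)/97⌉ − ⌈(102·15+50)/97⌉ = ⌈1595/97⌉ − ⌈1580/97⌉ = 17 − 17 = 0
n=103: ⌈(104·15+50)/97⌉ − ⌈(103·15+50)/97⌉ = ⌈1610/97⌉ − ⌈1595/97⌉ = 17 − 17 = 0
n=104: ⌈(105·15+50)/97⌉ − ⌈(104·15+50)/97⌉ = ⌈1625/97⌉ − ⌈1610/97⌉ = 17 − 17 = 0


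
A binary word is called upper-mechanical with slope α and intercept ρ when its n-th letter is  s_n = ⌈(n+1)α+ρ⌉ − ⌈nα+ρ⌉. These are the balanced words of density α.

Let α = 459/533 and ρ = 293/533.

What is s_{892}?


1

(n+1)α + ρ = (893·459 + 293) / 533 = 410180/533
nα + ρ     = (892·459 + 293) / 533 = 409721/533
⌈410180/533⌉ = 770,  ⌈409721/533⌉ = 769
s_{892} = 770 − 769 = 1


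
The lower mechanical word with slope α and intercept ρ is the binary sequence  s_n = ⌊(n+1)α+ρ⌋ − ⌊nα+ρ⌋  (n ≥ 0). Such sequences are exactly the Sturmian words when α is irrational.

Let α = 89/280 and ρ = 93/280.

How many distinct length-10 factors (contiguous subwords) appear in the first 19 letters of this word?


t_n = ⌊(n·89+93)/280⌋ for n = 0 … 19:
  n=0…9: ⌊93/280⌋=0 ⌊182/280⌋=0 ⌊271/280⌋=0 ⌊360/280⌋=1 ⌊449/280⌋=1 ⌊538/280⌋=1 ⌊627/280⌋=2 ⌊716/280⌋=2 ⌊805/280⌋=2 ⌊894/280⌋=3
  n=10…19: ⌊983/280⌋=3 ⌊1072/280⌋=3 ⌊1161/280⌋=4 ⌊1250/280⌋=4 ⌊1339/280⌋=4 ⌊1428/280⌋=5 ⌊1517/280⌋=5 ⌊1606/280⌋=5 ⌊1695/280⌋=6 ⌊1784/280⌋=6
s_n = t_(n+1) − t_n for n = 0 … 18 gives
prefix = 0010010010010010010
slide a length-10 window over [0..9] … [9..18] (10 windows); first occurrence of each distinct factor:
  [  0..  9] 0010010010
  [  1.. 10] 0100100100
  [  2.. 11] 1001001001
  (the other 7 windows repeat one of these)
distinct factors: {0010010010, 0100100100, 1001001001}
count = 3  (Sturmian bound for length 10 is 11)

3


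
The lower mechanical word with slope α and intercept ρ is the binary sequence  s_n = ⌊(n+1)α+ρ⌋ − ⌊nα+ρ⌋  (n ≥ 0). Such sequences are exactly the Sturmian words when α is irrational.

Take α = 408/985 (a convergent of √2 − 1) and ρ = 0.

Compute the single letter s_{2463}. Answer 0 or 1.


(n+1)α + ρ = (2464·408) / 985 = 1005312/985
nα + ρ     = (2463·408) / 985 = 1004904/985
⌊1005312/985⌋ = 1020,  ⌊1004904/985⌋ = 1020
s_{2463} = 1020 − 1020 = 0

0


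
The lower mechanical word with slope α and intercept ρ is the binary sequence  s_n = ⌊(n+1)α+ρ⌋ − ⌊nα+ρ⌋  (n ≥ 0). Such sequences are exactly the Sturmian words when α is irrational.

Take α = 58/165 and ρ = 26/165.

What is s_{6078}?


(n+1)α + ρ = (6079·58 + 26) / 165 = 352608/165
nα + ρ     = (6078·58 + 26) / 165 = 352550/165
⌊352608/165⌋ = 2137,  ⌊352550/165⌋ = 2136
s_{6078} = 2137 − 2136 = 1

1


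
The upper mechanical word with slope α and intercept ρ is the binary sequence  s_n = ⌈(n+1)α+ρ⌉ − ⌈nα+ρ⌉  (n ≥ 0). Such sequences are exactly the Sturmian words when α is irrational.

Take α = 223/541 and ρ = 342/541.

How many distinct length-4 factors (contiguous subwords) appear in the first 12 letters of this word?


t_n = ⌈(n·223+342)/541⌉ for n = 0 … 12:
  n=0…9: ⌈342/541⌉=1 ⌈565/541⌉=2 ⌈788/541⌉=2 ⌈1011/541⌉=2 ⌈1234/541⌉=3 ⌈1457/541⌉=3 ⌈1680/541⌉=4 ⌈1903/541⌉=4 ⌈2126/541⌉=4 ⌈2349/541⌉=5
  n=10…12: ⌈2572/541⌉=5 ⌈2795/541⌉=6 ⌈3018/541⌉=6
s_n = t_(n+1) − t_n for n = 0 … 11 gives
prefix = 100101001010
slide a length-4 window over [0..3] … [8..11] (9 windows); first occurrence of each distinct factor:
  [  0..  3] 1001
  [  1..  4] 0010
  [  2..  5] 0101
  [  3..  6] 1010
  [  4..  7] 0100
  (the other 4 windows repeat one of these)
distinct factors: {0010, 0100, 0101, 1001, 1010}
count = 5  (Sturmian bound for length 4 is 5)

5


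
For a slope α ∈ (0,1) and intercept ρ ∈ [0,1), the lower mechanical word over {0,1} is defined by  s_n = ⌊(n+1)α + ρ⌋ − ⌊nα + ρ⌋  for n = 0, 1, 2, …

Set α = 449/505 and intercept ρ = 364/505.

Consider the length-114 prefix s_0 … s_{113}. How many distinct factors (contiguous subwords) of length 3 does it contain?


t_n = ⌊(n·449+364)/505⌋ for n = 0 … 114:
  n=0…9: ⌊364/505⌋=0 ⌊813/505⌋=1 ⌊1262/505⌋=2 ⌊1711/505⌋=3 ⌊2160/505⌋=4 ⌊2609/505⌋=5 ⌊3058/505⌋=6 ⌊3507/505⌋=6 ⌊3956/505⌋=7 ⌊4405/505⌋=8
  n=10…19: ⌊4854/505⌋=9 ⌊5303/505⌋=10 ⌊5752/505⌋=11 ⌊6201/505⌋=12 ⌊6650/505⌋=13 ⌊7099/505⌋=14 ⌊7548/505⌋=14 ⌊7997/505⌋=15 ⌊8446/505⌋=16 ⌊8895/505⌋=17
  n=20…29: ⌊9344/505⌋=18 ⌊9793/505⌋=19 ⌊10242/505⌋=20 ⌊10691/505⌋=21 ⌊11140/505⌋=22 ⌊11589/505⌋=22 ⌊12038/505⌋=23 ⌊12487/505⌋=24 ⌊12936/505⌋=25 ⌊13385/505⌋=26
  n=30…39: ⌊13834/505⌋=27 ⌊14283/505⌋=28 ⌊14732/505⌋=29 ⌊15181/505⌋=30 ⌊15630/505⌋=30 ⌊16079/505⌋=31 ⌊16528/505⌋=32 ⌊16977/505⌋=33 ⌊17426/505⌋=34 ⌊17875/505⌋=35
  n=40…49: ⌊18324/505⌋=36 ⌊18773/505⌋=37 ⌊19222/505⌋=38 ⌊19671/505⌋=38 ⌊20120/505⌋=39 ⌊20569/505⌋=40 ⌊21018/505⌋=41 ⌊21467/505⌋=42 ⌊21916/505⌋=43 ⌊22365/505⌋=44
  n=50…59: ⌊22814/505⌋=45 ⌊23263/505⌋=46 ⌊23712/505⌋=46 ⌊24161/505⌋=47 ⌊24610/505⌋=48 ⌊25059/505⌋=49 ⌊25508/505⌋=50 ⌊25957/505⌋=51 ⌊26406/505⌋=52 ⌊26855/505⌋=53
  n=60…69: ⌊27304/505⌋=54 ⌊27753/505⌋=54 ⌊28202/505⌋=55 ⌊28651/505⌋=56 ⌊29100/505⌋=57 ⌊29549/505⌋=58 ⌊29998/505⌋=59 ⌊30447/505⌋=60 ⌊30896/505⌋=61 ⌊31345/505⌋=62
  n=70…79: ⌊31794/505⌋=62 ⌊32243/505⌋=63 ⌊32692/505⌋=64 ⌊33141/505⌋=65 ⌊33590/505⌋=66 ⌊34039/505⌋=67 ⌊34488/505⌋=68 ⌊34937/505⌋=69 ⌊35386/505⌋=70 ⌊35835/505⌋=70
  n=80…89: ⌊36284/505⌋=71 ⌊36733/505⌋=72 ⌊37182/505⌋=73 ⌊37631/505⌋=74 ⌊38080/505⌋=75 ⌊38529/505⌋=76 ⌊38978/505⌋=77 ⌊39427/505⌋=78 ⌊39876/505⌋=78 ⌊40325/505⌋=79
  n=90…99: ⌊40774/505⌋=80 ⌊41223/505⌋=81 ⌊41672/505⌋=82 ⌊42121/505⌋=83 ⌊42570/505⌋=84 ⌊43019/505⌋=85 ⌊43468/505⌋=86 ⌊43917/505⌋=86 ⌊44366/505⌋=87 ⌊44815/505⌋=88
  n=100…109: ⌊45264/505⌋=89 ⌊45713/505⌋=90 ⌊46162/505⌋=91 ⌊46611/505⌋=92 ⌊47060/505⌋=93 ⌊47509/505⌋=94 ⌊47958/505⌋=94 ⌊48407/505⌋=95 ⌊48856/505⌋=96 ⌊49305/505⌋=97
  n=110…114: ⌊49754/505⌋=98 ⌊50203/505⌋=99 ⌊50652/505⌋=100 ⌊51101/505⌋=101 ⌊51550/505⌋=102
s_n = t_(n+1) − t_n for n = 0 … 113 gives
prefix = 111111011111111011111111011111111011111111011111111011111111011111111011111111011111111011111111011111111011111111
slide a length-3 window over [0..2] … [111..113] (112 windows); first occurrence of each distinct factor:
  [  0..  2] 111
  [  4..  6] 110
  [  5..  7] 101
  [  6..  8] 011
  (the other 108 windows repeat one of these)
distinct factors: {011, 101, 110, 111}
count = 4  (Sturmian bound for length 3 is 4)

4


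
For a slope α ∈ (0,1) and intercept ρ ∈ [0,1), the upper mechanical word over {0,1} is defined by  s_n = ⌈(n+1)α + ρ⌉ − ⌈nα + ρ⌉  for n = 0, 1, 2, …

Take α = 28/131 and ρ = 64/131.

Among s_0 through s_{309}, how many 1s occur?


66

#1s = Σ_{n=0}^{309} s_n = Σ_{n=0}^{309} (⌈(n+1)α+ρ⌉ − ⌈nα+ρ⌉)
the sum telescopes: every ⌈nα+ρ⌉ with 0 < n < 310 appears once with + and once with −, leaving ⌈310α+ρ⌉ − ⌈0·α+ρ⌉
310α + ρ = (310·28 + 64) / 131 = 8744/131
ρ = 64/131
⌈8744/131⌉ = 67,  ⌈64/131⌉ = 1
#1s = 67 − 1 = 66


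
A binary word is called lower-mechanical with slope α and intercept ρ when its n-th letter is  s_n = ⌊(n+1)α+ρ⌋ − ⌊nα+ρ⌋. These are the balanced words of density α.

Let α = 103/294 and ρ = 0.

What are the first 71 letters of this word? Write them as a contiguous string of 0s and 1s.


n=0: ⌊(1·103)/294⌋ − ⌊(0·103)/294⌋ = ⌊103/294⌋ − ⌊0/294⌋ = 0 − 0 = 0
n=1: ⌊(2·103)/294⌋ − ⌊(1·103)/294⌋ = ⌊206/294⌋ − ⌊103/294⌋ = 0 − 0 = 0
n=2: ⌊(3·103)/294⌋ − ⌊(2·103)/294⌋ = ⌊309/294⌋ − ⌊206/294⌋ = 1 − 0 = 1
n=3: ⌊(4·103)/294⌋ − ⌊(3·103)/294⌋ = ⌊412/294⌋ − ⌊309/294⌋ = 1 − 1 = 0
n=4: ⌊(5·103)/294⌋ − ⌊(4·103)/294⌋ = ⌊515/294⌋ − ⌊412/294⌋ = 1 − 1 = 0
n=5: ⌊(6·103)/294⌋ − ⌊(5·103)/294⌋ = ⌊618/294⌋ − ⌊515/294⌋ = 2 − 1 = 1
n=6: ⌊(7·103)/294⌋ − ⌊(6·103)/294⌋ = ⌊721/294⌋ − ⌊618/294⌋ = 2 − 2 = 0
n=7: ⌊(8·103)/294⌋ − ⌊(7·103)/294⌋ = ⌊824/294⌋ − ⌊721/294⌋ = 2 − 2 = 0
n=8: ⌊(9·103)/294⌋ − ⌊(8·103)/294⌋ = ⌊927/294⌋ − ⌊824/294⌋ = 3 − 2 = 1
n=9: ⌊(10·103)/294⌋ − ⌊(9·103)/294⌋ = ⌊1030/294⌋ − ⌊927/294⌋ = 3 − 3 = 0
n=10: ⌊(11·103)/294⌋ − ⌊(10·103)/294⌋ = ⌊1133/294⌋ − ⌊1030/294⌋ = 3 − 3 = 0
n=11: ⌊(12·103)/294⌋ − ⌊(11·103)/294⌋ = ⌊1236/294⌋ − ⌊1133/294⌋ = 4 − 3 = 1
n=12: ⌊(13·103)/294⌋ − ⌊(12·103)/294⌋ = ⌊1339/294⌋ − ⌊1236/294⌋ = 4 − 4 = 0
n=13: ⌊(14·103)/294⌋ − ⌊(13·103)/294⌋ = ⌊1442/294⌋ − ⌊1339/294⌋ = 4 − 4 = 0
n=14: ⌊(15·103)/294⌋ − ⌊(14·103)/294⌋ = ⌊1545/294⌋ − ⌊1442/294⌋ = 5 − 4 = 1
n=15: ⌊(16·103)/294⌋ − ⌊(15·103)/294⌋ = ⌊1648/294⌋ − ⌊1545/294⌋ = 5 − 5 = 0
n=16: ⌊(17·103)/294⌋ − ⌊(16·103)/294⌋ = ⌊1751/294⌋ − ⌊1648/294⌋ = 5 − 5 = 0
n=17: ⌊(18·103)/294⌋ − ⌊(17·103)/294⌋ = ⌊1854/294⌋ − ⌊1751/294⌋ = 6 − 5 = 1
n=18: ⌊(19·103)/294⌋ − ⌊(18·103)/294⌋ = ⌊1957/294⌋ − ⌊1854/294⌋ = 6 − 6 = 0
n=19: ⌊(20·103)/294⌋ − ⌊(19·103)/294⌋ = ⌊2060/294⌋ − ⌊1957/294⌋ = 7 − 6 = 1
n=20: ⌊(21·103)/294⌋ − ⌊(20·103)/294⌋ = ⌊2163/294⌋ − ⌊2060/294⌋ = 7 − 7 = 0
n=21: ⌊(22·103)/294⌋ − ⌊(21·103)/294⌋ = ⌊2266/294⌋ − ⌊2163/294⌋ = 7 − 7 = 0
n=22: ⌊(23·103)/294⌋ − ⌊(22·103)/294⌋ = ⌊2369/294⌋ − ⌊2266/294⌋ = 8 − 7 = 1
n=23: ⌊(24·103)/294⌋ − ⌊(23·103)/294⌋ = ⌊2472/294⌋ − ⌊2369/294⌋ = 8 − 8 = 0
n=24: ⌊(25·103)/294⌋ − ⌊(24·103)/294⌋ = ⌊2575/294⌋ − ⌊2472/294⌋ = 8 − 8 = 0
n=25: ⌊(26·103)/294⌋ − ⌊(25·103)/294⌋ = ⌊2678/294⌋ − ⌊2575/294⌋ = 9 − 8 = 1
n=26: ⌊(27·103)/294⌋ − ⌊(26·103)/294⌋ = ⌊2781/294⌋ − ⌊2678/294⌋ = 9 − 9 = 0
n=27: ⌊(28·103)/294⌋ − ⌊(27·103)/294⌋ = ⌊2884/294⌋ − ⌊2781/294⌋ = 9 − 9 = 0
n=28: ⌊(29·103)/294⌋ − ⌊(28·103)/294⌋ = ⌊2987/294⌋ − ⌊2884/294⌋ = 10 − 9 = 1
n=29: ⌊(30·103)/294⌋ − ⌊(29·103)/294⌋ = ⌊3090/294⌋ − ⌊2987/294⌋ = 10 − 10 = 0
n=30: ⌊(31·103)/294⌋ − ⌊(30·103)/294⌋ = ⌊3193/294⌋ − ⌊3090/294⌋ = 10 − 10 = 0
n=31: ⌊(32·103)/294⌋ − ⌊(31·103)/294⌋ = ⌊3296/294⌋ − ⌊3193/294⌋ = 11 − 10 = 1
n=32: ⌊(33·103)/294⌋ − ⌊(32·103)/294⌋ = ⌊3399/294⌋ − ⌊3296/294⌋ = 11 − 11 = 0
n=33: ⌊(34·103)/294⌋ − ⌊(33·103)/294⌋ = ⌊3502/294⌋ − ⌊3399/294⌋ = 11 − 11 = 0
n=34: ⌊(35·103)/294⌋ − ⌊(34·103)/294⌋ = ⌊3605/294⌋ − ⌊3502/294⌋ = 12 − 11 = 1
n=35: ⌊(36·103)/294⌋ − ⌊(35·103)/294⌋ = ⌊3708/294⌋ − ⌊3605/294⌋ = 12 − 12 = 0
n=36: ⌊(37·103)/294⌋ − ⌊(36·103)/294⌋ = ⌊3811/294⌋ − ⌊3708/294⌋ = 12 − 12 = 0
n=37: ⌊(38·103)/294⌋ − ⌊(37·103)/294⌋ = ⌊3914/294⌋ − ⌊3811/294⌋ = 13 − 12 = 1
n=38: ⌊(39·103)/294⌋ − ⌊(38·103)/294⌋ = ⌊4017/294⌋ − ⌊3914/294⌋ = 13 − 13 = 0
n=39: ⌊(40·103)/294⌋ − ⌊(39·103)/294⌋ = ⌊4120/294⌋ − ⌊4017/294⌋ = 14 − 13 = 1
n=40: ⌊(41·103)/294⌋ − ⌊(40·103)/294⌋ = ⌊4223/294⌋ − ⌊4120/294⌋ = 14 − 14 = 0
n=41: ⌊(42·103)/294⌋ − ⌊(41·103)/294⌋ = ⌊4326/294⌋ − ⌊4223/294⌋ = 14 − 14 = 0
n=42: ⌊(43·103)/294⌋ − ⌊(42·103)/294⌋ = ⌊4429/294⌋ − ⌊4326/294⌋ = 15 − 14 = 1
n=43: ⌊(44·103)/294⌋ − ⌊(43·103)/294⌋ = ⌊4532/294⌋ − ⌊4429/294⌋ = 15 − 15 = 0
n=44: ⌊(45·103)/294⌋ − ⌊(44·103)/294⌋ = ⌊4635/294⌋ − ⌊4532/294⌋ = 15 − 15 = 0
n=45: ⌊(46·103)/294⌋ − ⌊(45·103)/294⌋ = ⌊4738/294⌋ − ⌊4635/294⌋ = 16 − 15 = 1
n=46: ⌊(47·103)/294⌋ − ⌊(46·103)/294⌋ = ⌊4841/294⌋ − ⌊4738/294⌋ = 16 − 16 = 0
n=47: ⌊(48·103)/294⌋ − ⌊(47·103)/294⌋ = ⌊4944/294⌋ − ⌊4841/294⌋ = 16 − 16 = 0
n=48: ⌊(49·103)/294⌋ − ⌊(48·103)/294⌋ = ⌊5047/294⌋ − ⌊4944/294⌋ = 17 − 16 = 1
n=49: ⌊(50·103)/294⌋ − ⌊(49·103)/294⌋ = ⌊5150/294⌋ − ⌊5047/294⌋ = 17 − 17 = 0
n=50: ⌊(51·103)/294⌋ − ⌊(50·103)/294⌋ = ⌊5253/294⌋ − ⌊5150/294⌋ = 17 − 17 = 0
n=51: ⌊(52·103)/294⌋ − ⌊(51·103)/294⌋ = ⌊5356/294⌋ − ⌊5253/294⌋ = 18 − 17 = 1
n=52: ⌊(53·103)/294⌋ − ⌊(52·103)/294⌋ = ⌊5459/294⌋ − ⌊5356/294⌋ = 18 − 18 = 0
n=53: ⌊(54·103)/294⌋ − ⌊(53·103)/294⌋ = ⌊5562/294⌋ − ⌊5459/294⌋ = 18 − 18 = 0
n=54: ⌊(55·103)/294⌋ − ⌊(54·103)/294⌋ = ⌊5665/294⌋ − ⌊5562/294⌋ = 19 − 18 = 1
n=55: ⌊(56·103)/294⌋ − ⌊(55·103)/294⌋ = ⌊5768/294⌋ − ⌊5665/294⌋ = 19 − 19 = 0
n=56: ⌊(57·103)/294⌋ − ⌊(56·103)/294⌋ = ⌊5871/294⌋ − ⌊5768/294⌋ = 19 − 19 = 0
n=57: ⌊(58·103)/294⌋ − ⌊(57·103)/294⌋ = ⌊5974/294⌋ − ⌊5871/294⌋ = 20 − 19 = 1
n=58: ⌊(59·103)/294⌋ − ⌊(58·103)/294⌋ = ⌊6077/294⌋ − ⌊5974/294⌋ = 20 − 20 = 0
n=59: ⌊(60·103)/294⌋ − ⌊(59·103)/294⌋ = ⌊6180/294⌋ − ⌊6077/294⌋ = 21 − 20 = 1
n=60: ⌊(61·103)/294⌋ − ⌊(60·103)/294⌋ = ⌊6283/294⌋ − ⌊6180/294⌋ = 21 − 21 = 0
n=61: ⌊(62·103)/294⌋ − ⌊(61·103)/294⌋ = ⌊6386/294⌋ − ⌊6283/294⌋ = 21 − 21 = 0
n=62: ⌊(63·103)/294⌋ − ⌊(62·103)/294⌋ = ⌊6489/294⌋ − ⌊6386/294⌋ = 22 − 21 = 1
n=63: ⌊(64·103)/294⌋ − ⌊(63·103)/294⌋ = ⌊6592/294⌋ − ⌊6489/294⌋ = 22 − 22 = 0
n=64: ⌊(65·103)/294⌋ − ⌊(64·103)/294⌋ = ⌊6695/294⌋ − ⌊6592/294⌋ = 22 − 22 = 0
n=65: ⌊(66·103)/294⌋ − ⌊(65·103)/294⌋ = ⌊6798/294⌋ − ⌊6695/294⌋ = 23 − 22 = 1
n=66: ⌊(67·103)/294⌋ − ⌊(66·103)/294⌋ = ⌊6901/294⌋ − ⌊6798/294⌋ = 23 − 23 = 0
n=67: ⌊(68·103)/294⌋ − ⌊(67·103)/294⌋ = ⌊7004/294⌋ − ⌊6901/294⌋ = 23 − 23 = 0
n=68: ⌊(69·103)/294⌋ − ⌊(68·103)/294⌋ = ⌊7107/294⌋ − ⌊7004/294⌋ = 24 − 23 = 1
n=69: ⌊(70·103)/294⌋ − ⌊(69·103)/294⌋ = ⌊7210/294⌋ − ⌊7107/294⌋ = 24 − 24 = 0
n=70: ⌊(71·103)/294⌋ − ⌊(70·103)/294⌋ = ⌊7313/294⌋ − ⌊7210/294⌋ = 24 − 24 = 0

00100100100100100101001001001001001001010010010010010010010100100100100
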